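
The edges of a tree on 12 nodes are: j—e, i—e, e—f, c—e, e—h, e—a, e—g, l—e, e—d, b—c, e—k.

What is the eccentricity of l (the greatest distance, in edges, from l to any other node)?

A farthest node from l is b.
The path l – e – c – b has 3 edges.

3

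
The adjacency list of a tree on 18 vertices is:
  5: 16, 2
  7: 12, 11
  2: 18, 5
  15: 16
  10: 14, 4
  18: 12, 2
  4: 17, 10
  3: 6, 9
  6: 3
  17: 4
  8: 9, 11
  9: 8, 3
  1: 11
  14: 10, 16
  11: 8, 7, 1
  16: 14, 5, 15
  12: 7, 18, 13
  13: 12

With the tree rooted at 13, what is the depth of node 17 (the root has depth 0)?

9

13–12–18–2–5–16–14–10–4–17 — 9 edges.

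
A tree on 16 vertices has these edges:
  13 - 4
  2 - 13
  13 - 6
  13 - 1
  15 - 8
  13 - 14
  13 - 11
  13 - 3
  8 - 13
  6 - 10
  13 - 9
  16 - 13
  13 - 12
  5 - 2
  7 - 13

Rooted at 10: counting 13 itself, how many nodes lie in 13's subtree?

The subtree rooted at 13 contains: 13, 12, 16, 8, 4, 3, 1, 2, 11, 9, 7, 14, 15, 5 — 14 nodes.

14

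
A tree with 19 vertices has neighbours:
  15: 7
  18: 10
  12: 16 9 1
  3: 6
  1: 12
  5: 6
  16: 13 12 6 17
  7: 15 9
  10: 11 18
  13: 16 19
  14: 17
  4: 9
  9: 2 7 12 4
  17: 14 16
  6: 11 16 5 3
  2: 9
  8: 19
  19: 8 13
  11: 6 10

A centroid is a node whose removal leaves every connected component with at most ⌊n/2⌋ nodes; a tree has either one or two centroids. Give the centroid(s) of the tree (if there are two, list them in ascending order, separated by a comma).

16

Delete 16: the remaining components have sizes 7, 6, 3, 2. Max 7 ≤ 9, so 16 is a centroid.
Every other node leaves some component of size > 9, so the centroid is unique.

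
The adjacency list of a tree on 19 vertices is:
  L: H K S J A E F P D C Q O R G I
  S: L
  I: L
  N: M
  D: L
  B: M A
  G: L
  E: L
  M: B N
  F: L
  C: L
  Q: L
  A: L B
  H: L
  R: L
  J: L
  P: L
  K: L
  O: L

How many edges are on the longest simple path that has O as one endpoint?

Distances from O peak at 5, attained at N.
O – L – A – B – M – N

5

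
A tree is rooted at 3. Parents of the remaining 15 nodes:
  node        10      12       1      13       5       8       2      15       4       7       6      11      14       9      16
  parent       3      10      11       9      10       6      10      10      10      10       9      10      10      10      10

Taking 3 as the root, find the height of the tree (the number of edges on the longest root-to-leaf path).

4

The longest root-to-leaf path is 3 → 10 → 9 → 6 → 8 (4 edges).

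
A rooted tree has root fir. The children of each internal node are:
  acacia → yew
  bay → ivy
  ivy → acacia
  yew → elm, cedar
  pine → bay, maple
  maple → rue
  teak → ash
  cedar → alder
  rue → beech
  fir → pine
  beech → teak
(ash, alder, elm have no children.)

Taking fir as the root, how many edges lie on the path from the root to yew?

5

fir → pine → bay → ivy → acacia → yew — 5 edges.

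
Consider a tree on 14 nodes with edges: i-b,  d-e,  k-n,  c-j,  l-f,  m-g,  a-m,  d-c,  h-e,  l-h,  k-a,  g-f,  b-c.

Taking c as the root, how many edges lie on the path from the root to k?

9

Climbing from k to the root: k–a–m–g–f–l–h–e–d–c. That's 9 steps.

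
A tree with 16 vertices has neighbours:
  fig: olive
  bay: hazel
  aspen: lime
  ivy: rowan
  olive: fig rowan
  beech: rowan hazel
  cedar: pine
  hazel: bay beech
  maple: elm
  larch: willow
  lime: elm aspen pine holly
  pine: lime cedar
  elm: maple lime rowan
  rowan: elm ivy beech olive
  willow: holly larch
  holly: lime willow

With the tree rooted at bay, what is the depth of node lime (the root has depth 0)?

Climbing from lime to the root: lime → elm → rowan → beech → hazel → bay. That's 5 steps.

5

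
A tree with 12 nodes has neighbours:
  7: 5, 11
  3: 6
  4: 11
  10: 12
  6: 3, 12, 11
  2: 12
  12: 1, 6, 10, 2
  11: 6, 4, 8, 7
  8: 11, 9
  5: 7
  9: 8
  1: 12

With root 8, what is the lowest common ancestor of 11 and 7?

11

Path 11→root: 11 8; path 7→root: 7 11 8.
First common node: 11.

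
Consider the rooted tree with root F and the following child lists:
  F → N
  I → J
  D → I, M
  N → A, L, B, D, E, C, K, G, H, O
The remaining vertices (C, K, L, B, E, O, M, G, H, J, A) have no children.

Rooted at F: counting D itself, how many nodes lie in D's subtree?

The subtree rooted at D contains: D, I, M, J — 4 nodes.

4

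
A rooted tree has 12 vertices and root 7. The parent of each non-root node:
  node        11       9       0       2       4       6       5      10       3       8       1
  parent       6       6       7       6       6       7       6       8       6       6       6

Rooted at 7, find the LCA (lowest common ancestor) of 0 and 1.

0's ancestor chain is 0, 7 and 1's is 1, 6, 7; they first meet at 7.

7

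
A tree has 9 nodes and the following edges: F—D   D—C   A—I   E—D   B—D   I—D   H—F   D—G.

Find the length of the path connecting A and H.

4

A - I - D - F - H: 4 edges.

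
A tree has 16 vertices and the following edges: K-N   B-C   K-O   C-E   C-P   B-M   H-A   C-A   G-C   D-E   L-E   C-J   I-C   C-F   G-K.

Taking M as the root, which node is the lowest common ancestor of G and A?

C

G's ancestor chain is G, C, B, M and A's is A, C, B, M; they first meet at C.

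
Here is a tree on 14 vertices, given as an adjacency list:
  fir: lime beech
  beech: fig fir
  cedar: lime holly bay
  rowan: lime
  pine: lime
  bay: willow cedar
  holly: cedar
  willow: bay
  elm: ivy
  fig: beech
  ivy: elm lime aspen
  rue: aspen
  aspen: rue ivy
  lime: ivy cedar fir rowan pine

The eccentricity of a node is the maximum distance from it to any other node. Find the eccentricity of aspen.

A farthest node from aspen is fig (willow also at distance 5).
The path aspen – ivy – lime – fir – beech – fig has 5 edges.

5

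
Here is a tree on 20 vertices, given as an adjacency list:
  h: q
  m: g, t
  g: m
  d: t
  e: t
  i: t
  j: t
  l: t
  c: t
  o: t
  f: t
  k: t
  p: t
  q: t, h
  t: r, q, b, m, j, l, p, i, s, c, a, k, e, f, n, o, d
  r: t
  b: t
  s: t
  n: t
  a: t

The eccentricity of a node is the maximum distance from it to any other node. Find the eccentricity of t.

2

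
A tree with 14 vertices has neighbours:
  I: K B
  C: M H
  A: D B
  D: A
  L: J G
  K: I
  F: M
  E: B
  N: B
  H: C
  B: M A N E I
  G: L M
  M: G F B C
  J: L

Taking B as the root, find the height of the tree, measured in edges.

J sits deepest: B-M-G-L-J — 4 edges from the root.

4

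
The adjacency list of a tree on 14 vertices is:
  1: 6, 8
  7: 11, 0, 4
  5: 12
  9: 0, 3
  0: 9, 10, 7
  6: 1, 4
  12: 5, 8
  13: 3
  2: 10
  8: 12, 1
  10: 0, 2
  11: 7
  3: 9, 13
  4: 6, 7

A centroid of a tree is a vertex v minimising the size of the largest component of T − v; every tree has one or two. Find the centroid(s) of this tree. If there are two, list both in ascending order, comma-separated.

7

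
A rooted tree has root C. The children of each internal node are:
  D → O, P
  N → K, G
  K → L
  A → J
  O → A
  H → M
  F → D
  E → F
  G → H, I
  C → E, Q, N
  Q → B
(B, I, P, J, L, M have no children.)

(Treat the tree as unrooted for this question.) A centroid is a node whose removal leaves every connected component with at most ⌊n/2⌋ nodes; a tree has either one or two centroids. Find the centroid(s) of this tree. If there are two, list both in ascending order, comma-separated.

C

Removing C splits the tree into components of sizes 7, 7, 2; the largest is 7 ≤ ⌊17/2⌋ = 8.
No neighbour of C does as well, so C is the unique centroid.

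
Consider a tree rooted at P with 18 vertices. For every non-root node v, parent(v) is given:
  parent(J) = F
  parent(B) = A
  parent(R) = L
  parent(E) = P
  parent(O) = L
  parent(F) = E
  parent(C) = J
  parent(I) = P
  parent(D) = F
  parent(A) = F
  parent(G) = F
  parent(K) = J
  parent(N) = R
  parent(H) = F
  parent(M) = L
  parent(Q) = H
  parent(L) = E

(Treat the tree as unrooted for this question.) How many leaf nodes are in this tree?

10

The leaves are B, C, D, G, I, K, M, N, O, Q.
That is 10 leaves.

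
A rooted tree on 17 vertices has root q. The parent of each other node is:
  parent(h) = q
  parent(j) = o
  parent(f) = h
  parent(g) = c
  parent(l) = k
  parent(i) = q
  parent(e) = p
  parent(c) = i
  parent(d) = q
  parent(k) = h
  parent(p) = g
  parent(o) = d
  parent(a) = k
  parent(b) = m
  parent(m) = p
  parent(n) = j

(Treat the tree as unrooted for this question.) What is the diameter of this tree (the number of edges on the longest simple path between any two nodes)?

10

BFS from b reaches n last, at distance 10; BFS from n confirms no node is farther.
Path: b – m – p – g – c – i – q – d – o – j – n.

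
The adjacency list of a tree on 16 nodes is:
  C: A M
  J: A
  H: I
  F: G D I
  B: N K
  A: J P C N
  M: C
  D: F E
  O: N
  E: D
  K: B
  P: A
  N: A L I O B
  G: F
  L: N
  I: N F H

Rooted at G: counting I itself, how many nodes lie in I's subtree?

12

The subtree rooted at I contains: I, N, H, A, L, B, O, C, P, J, K, M — 12 nodes.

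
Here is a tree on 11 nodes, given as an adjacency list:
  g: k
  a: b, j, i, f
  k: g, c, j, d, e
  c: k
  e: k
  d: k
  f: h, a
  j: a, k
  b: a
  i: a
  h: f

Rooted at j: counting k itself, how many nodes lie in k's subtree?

5

Descendants of k (including itself): k, d, g, e, c. That's 5.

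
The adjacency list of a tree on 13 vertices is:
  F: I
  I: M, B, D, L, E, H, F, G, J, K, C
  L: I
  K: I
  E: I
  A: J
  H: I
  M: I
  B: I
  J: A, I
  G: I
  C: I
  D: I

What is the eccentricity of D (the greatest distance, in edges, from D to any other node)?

A farthest node from D is A.
The path D – I – J – A has 3 edges.

3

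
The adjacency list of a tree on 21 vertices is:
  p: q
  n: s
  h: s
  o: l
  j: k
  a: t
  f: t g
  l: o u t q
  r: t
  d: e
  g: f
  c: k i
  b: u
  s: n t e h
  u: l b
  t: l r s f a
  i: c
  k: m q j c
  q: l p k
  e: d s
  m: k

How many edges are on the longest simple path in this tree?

8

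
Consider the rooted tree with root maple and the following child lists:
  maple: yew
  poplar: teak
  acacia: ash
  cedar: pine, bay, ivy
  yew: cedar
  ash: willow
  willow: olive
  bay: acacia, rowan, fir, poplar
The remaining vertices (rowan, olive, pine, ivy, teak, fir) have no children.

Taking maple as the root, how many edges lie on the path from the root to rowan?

Climbing from rowan to the root: rowan → bay → cedar → yew → maple. That's 4 steps.

4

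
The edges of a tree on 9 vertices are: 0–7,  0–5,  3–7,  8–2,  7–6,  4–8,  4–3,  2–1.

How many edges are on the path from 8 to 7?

Walking from 8: 8 - 4 - 3 - 7. Length 3.

3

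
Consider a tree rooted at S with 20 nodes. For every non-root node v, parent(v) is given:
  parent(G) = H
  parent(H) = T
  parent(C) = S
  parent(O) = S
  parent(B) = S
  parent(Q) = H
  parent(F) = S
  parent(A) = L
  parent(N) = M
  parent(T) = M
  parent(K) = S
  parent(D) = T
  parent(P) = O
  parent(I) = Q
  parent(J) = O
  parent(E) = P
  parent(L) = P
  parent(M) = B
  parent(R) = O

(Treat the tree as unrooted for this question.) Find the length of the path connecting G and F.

6

Walking from G: G - H - T - M - B - S - F. Length 6.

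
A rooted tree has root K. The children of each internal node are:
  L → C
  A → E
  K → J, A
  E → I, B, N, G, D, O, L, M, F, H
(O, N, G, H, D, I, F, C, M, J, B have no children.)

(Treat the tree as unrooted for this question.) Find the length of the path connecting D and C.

3

The path is D - E - L - C, which has 3 edges.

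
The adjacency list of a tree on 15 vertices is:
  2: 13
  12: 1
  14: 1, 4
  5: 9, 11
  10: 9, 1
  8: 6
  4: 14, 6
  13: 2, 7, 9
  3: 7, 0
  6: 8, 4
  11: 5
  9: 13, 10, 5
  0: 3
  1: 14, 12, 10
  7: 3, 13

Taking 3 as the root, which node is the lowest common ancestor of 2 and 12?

Ancestors of 2 (toward the root): 2, 13, 7, 3.
Ancestors of 12: 12, 1, 10, 9, 13, 7, 3.
The deepest node appearing in both lists is 13.

13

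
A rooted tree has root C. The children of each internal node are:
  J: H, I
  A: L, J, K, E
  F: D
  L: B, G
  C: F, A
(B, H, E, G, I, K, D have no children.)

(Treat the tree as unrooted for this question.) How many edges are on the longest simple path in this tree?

5

A longest path is D – F – C – A – L – B, with 5 edges.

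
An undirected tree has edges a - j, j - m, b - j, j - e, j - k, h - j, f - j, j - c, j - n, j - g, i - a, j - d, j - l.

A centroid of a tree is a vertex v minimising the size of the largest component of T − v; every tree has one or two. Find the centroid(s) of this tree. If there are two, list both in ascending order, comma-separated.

Delete j: the remaining components have sizes 2, 1, 1, 1, 1, 1, 1, 1, 1, 1, 1, 1. Max 2 ≤ 7, so j is a centroid.
No neighbour of j does as well, so j is the unique centroid.

j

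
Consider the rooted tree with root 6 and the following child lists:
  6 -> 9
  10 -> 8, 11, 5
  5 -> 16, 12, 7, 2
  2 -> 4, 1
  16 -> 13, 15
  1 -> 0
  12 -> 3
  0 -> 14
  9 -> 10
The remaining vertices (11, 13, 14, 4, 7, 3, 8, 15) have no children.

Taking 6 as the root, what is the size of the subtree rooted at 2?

Descendants of 2 (including itself): 2, 4, 1, 0, 14. That's 5.

5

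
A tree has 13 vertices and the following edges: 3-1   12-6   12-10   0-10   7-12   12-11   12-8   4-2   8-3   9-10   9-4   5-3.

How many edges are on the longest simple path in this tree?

7

BFS from 2 reaches 5 last, at distance 7; BFS from 5 confirms no node is farther.
Path: 2–4–9–10–12–8–3–5.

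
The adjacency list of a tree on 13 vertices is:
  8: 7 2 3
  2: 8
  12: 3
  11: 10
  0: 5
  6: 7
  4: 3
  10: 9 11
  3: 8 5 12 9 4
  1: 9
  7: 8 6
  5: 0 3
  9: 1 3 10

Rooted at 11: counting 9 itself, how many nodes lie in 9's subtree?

The subtree rooted at 9 contains: 9, 3, 1, 5, 8, 12, 4, 0, 2, 7, 6 — 11 nodes.

11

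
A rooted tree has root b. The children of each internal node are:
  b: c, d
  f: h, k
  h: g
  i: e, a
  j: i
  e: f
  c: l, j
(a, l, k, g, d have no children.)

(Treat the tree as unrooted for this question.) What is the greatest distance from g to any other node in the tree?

A farthest node from g is d.
The path g-h-f-e-i-j-c-b-d has 8 edges.

8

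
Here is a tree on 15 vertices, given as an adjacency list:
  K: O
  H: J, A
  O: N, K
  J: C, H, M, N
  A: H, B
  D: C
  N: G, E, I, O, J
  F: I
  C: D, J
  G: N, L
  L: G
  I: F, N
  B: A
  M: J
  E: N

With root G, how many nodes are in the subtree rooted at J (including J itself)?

7

The subtree rooted at J contains: J, H, M, C, A, D, B — 7 nodes.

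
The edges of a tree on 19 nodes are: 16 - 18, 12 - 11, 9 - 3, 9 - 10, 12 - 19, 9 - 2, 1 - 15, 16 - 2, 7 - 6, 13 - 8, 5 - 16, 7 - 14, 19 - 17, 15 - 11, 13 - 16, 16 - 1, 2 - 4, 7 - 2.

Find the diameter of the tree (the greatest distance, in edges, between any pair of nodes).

9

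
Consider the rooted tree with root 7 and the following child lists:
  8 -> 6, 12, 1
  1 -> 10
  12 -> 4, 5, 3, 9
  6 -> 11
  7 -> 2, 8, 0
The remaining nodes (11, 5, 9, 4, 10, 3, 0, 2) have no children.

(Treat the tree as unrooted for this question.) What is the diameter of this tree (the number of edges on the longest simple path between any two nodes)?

BFS from 11 reaches 4 last, at distance 4; BFS from 4 confirms no node is farther.
Path: 11 – 6 – 8 – 12 – 4.

4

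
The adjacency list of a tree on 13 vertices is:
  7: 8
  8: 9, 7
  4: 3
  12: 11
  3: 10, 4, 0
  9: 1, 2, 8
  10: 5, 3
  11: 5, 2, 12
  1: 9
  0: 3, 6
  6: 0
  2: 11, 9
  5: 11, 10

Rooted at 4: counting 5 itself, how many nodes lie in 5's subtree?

8

The subtree rooted at 5 contains: 5, 11, 2, 12, 9, 8, 1, 7 — 8 nodes.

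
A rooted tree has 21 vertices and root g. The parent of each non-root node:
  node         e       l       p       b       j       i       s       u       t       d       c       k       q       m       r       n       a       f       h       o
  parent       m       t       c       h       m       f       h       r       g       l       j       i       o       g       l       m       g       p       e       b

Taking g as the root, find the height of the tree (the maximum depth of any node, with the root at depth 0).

A deepest node is k, reached by g–m–j–c–p–f–i–k.
That path has 7 edges, so the height is 7.

7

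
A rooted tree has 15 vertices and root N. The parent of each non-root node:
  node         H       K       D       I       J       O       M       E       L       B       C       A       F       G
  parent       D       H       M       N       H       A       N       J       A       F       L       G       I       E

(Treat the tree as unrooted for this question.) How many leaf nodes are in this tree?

The leaves are B, C, K, O.
That is 4 leaves.

4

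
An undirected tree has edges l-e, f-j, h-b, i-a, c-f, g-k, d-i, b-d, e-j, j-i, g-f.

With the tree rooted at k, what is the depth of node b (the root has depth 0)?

k – g – f – j – i – d – b — 6 edges.

6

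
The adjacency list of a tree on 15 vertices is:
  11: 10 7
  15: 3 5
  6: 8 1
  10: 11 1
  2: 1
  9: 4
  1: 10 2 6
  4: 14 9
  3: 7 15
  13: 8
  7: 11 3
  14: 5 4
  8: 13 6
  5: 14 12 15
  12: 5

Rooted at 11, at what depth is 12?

5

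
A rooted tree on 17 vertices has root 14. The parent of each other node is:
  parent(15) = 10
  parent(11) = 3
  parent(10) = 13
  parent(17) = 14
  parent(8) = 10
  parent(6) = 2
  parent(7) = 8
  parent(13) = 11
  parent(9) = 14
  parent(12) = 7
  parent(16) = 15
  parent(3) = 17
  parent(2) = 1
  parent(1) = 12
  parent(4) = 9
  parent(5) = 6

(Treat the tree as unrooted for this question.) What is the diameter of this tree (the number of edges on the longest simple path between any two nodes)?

14

BFS from 4 reaches 5 last, at distance 14; BFS from 5 confirms no node is farther.
Path: 4-9-14-17-3-11-13-10-8-7-12-1-2-6-5.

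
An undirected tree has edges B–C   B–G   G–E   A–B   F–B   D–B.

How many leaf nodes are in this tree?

5

The leaves are A, C, D, E, F.
That is 5 leaves.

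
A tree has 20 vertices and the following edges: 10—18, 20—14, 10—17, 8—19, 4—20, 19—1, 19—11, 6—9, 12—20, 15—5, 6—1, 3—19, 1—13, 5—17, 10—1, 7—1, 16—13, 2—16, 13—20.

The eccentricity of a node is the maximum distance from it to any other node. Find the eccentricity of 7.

5

The node farthest from 7 is 15, via 7–1–10–17–5–15 — 5 edges.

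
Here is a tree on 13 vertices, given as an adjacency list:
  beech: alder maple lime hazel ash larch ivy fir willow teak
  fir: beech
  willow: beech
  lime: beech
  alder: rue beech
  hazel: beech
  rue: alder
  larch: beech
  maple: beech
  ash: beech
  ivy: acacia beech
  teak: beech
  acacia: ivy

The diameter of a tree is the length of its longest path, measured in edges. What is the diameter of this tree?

4

A longest path is acacia-ivy-beech-alder-rue, with 4 edges.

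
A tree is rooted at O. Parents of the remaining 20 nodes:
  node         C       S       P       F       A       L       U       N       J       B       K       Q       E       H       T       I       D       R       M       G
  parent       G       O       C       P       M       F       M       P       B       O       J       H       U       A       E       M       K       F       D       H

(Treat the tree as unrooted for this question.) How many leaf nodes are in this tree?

7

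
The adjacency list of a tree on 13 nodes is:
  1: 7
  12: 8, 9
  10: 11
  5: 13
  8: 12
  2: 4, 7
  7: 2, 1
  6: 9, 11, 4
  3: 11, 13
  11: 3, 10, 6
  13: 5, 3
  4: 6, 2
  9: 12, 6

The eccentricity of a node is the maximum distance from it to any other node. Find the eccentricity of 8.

A farthest node from 8 is 1 (5 also at distance 7).
The path 8-12-9-6-4-2-7-1 has 7 edges.

7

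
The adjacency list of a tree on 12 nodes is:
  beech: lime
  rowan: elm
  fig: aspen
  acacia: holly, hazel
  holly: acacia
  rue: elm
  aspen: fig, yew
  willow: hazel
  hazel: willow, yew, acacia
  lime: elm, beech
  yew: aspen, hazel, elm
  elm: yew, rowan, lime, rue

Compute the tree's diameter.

A longest path is holly-acacia-hazel-yew-elm-lime-beech, with 6 edges.

6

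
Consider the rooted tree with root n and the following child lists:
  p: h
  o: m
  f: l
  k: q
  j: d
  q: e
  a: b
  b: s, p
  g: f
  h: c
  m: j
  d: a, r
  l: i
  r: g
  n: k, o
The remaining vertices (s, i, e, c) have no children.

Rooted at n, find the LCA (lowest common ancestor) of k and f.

n

Path k→root: k n; path f→root: f g r d j m o n.
First common node: n.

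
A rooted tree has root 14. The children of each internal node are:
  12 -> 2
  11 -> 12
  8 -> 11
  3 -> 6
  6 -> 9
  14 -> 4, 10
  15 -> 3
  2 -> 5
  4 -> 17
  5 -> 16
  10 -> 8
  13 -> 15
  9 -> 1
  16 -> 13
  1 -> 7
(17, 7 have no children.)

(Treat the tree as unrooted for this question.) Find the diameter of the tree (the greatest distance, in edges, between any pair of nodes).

16

BFS from 17 reaches 7 last, at distance 16; BFS from 7 confirms no node is farther.
Path: 17-4-14-10-8-11-12-2-5-16-13-15-3-6-9-1-7.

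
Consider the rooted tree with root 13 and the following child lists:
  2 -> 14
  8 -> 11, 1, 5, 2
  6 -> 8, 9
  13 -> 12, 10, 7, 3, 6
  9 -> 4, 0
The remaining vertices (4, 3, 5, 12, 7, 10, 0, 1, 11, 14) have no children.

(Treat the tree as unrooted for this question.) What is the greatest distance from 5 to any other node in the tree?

Distances from 5 peak at 4, attained at 10 (12, 4, 0, 3, 7 also at distance 4).
5-8-6-13-10

4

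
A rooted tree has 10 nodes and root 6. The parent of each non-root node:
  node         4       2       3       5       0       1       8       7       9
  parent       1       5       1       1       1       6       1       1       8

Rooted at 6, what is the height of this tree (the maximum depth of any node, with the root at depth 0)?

3

9 sits deepest: 6 – 1 – 8 – 9 — 3 edges from the root.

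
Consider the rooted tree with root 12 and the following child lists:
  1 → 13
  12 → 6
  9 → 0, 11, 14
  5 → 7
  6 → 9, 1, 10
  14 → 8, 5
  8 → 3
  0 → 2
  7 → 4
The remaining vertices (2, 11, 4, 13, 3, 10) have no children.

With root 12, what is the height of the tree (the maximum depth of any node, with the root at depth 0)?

A deepest node is 4, reached by 12 → 6 → 9 → 14 → 5 → 7 → 4.
That path has 6 edges, so the height is 6.

6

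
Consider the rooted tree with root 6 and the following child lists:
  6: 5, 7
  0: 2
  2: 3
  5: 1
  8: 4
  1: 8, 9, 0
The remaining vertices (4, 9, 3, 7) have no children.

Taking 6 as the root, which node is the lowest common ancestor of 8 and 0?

1

8's ancestor chain is 8, 1, 5, 6 and 0's is 0, 1, 5, 6; they first meet at 1.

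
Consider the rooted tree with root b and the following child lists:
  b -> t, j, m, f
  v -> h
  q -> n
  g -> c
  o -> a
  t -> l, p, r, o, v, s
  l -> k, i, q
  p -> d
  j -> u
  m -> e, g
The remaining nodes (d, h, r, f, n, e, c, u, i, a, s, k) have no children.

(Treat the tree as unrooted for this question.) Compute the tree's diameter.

Starting from n, a farthest node is c at distance 7.
One longest path: n – q – l – t – b – m – g – c.
So the diameter is 7.

7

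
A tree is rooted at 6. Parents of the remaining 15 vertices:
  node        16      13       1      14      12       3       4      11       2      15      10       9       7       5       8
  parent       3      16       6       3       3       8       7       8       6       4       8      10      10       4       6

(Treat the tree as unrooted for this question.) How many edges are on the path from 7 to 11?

7–10–8–11: 3 edges.

3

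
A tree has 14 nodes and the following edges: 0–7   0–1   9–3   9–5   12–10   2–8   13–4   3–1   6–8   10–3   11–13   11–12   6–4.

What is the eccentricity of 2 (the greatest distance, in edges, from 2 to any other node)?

A farthest node from 2 is 7.
The path 2–8–6–4–13–11–12–10–3–1–0–7 has 11 edges.

11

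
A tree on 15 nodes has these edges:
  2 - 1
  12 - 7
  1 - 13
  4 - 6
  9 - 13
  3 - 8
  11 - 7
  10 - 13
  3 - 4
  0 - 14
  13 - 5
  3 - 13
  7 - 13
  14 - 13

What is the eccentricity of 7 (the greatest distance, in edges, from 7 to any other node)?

The node farthest from 7 is 6, via 7–13–3–4–6 — 4 edges.

4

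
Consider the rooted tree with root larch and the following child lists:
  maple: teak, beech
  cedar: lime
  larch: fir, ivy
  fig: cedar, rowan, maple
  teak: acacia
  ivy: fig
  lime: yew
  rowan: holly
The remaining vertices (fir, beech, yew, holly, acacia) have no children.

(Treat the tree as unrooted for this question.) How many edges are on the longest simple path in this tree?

6

Starting from fir, a farthest node is acacia at distance 6.
One longest path: fir - larch - ivy - fig - maple - teak - acacia.
So the diameter is 6.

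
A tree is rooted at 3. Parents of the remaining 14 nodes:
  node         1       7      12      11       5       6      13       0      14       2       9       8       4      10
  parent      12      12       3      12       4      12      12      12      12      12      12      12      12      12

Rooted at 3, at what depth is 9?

Path from 3 to 9: 3 → 12 → 9, which has 2 edges.

2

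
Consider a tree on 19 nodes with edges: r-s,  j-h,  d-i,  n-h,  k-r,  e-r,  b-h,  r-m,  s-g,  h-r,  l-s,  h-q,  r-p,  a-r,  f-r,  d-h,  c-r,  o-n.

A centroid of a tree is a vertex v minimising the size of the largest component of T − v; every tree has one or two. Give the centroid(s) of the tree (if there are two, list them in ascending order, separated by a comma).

If r is removed the pieces have sizes 8, 3, 1, 1, 1, 1, 1, 1, 1, all ≤ ⌊19/2⌋ = 9.
Every other node leaves some component of size > 9, so the centroid is unique.

r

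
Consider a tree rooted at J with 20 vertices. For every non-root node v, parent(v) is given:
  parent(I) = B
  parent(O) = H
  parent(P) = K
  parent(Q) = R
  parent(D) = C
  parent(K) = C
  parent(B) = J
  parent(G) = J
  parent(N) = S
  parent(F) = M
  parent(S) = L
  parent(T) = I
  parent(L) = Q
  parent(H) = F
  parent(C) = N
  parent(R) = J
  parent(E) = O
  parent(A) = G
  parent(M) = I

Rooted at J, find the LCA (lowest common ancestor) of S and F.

Path S→root: S L Q R J; path F→root: F M I B J.
First common node: J.

J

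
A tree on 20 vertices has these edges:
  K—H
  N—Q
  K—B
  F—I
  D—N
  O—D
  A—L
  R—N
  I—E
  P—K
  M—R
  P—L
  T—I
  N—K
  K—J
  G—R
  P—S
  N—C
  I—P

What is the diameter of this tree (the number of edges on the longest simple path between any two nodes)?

6

Starting from G, a farthest node is T at distance 6.
One longest path: G-R-N-K-P-I-T.
So the diameter is 6.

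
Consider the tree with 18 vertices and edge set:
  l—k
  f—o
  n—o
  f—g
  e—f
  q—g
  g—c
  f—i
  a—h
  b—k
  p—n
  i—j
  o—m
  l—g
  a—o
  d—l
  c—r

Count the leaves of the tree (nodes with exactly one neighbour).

9

Degree-1 nodes: b, d, e, h, j, m, p, q, r — 9 of them.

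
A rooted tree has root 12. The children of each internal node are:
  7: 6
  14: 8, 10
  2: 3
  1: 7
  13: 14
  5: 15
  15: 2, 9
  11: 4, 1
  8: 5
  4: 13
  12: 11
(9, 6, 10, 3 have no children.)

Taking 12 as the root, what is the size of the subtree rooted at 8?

6

Descendants of 8 (including itself): 8, 5, 15, 2, 9, 3. That's 6.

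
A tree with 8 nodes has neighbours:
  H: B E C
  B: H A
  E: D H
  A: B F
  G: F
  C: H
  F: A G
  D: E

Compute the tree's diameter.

6

BFS from G reaches D last, at distance 6; BFS from D confirms no node is farther.
Path: G-F-A-B-H-E-D.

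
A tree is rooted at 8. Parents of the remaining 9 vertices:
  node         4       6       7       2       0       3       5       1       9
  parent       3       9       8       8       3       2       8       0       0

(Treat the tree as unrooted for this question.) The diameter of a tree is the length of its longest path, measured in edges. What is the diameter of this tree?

6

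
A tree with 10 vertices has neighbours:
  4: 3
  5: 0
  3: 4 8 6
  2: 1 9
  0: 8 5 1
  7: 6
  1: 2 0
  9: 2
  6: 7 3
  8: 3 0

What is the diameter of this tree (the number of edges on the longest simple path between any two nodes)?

7

Starting from 9, a farthest node is 7 at distance 7.
One longest path: 9 – 2 – 1 – 0 – 8 – 3 – 6 – 7.
So the diameter is 7.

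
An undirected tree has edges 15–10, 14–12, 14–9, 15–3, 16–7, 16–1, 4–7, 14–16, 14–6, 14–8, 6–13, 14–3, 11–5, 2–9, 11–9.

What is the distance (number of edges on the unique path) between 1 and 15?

4

1–16–14–3–15: 4 edges.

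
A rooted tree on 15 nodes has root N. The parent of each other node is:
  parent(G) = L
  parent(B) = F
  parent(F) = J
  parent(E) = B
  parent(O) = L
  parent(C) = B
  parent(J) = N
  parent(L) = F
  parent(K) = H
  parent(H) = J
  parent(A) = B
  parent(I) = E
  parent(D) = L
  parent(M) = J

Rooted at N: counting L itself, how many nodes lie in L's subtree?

Descendants of L (including itself): L, O, G, D. That's 4.

4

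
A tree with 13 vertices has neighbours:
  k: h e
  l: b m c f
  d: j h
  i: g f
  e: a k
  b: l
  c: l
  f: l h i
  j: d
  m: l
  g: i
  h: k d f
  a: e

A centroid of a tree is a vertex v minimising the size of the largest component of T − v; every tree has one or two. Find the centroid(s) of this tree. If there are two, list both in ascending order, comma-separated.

If f is removed the pieces have sizes 6, 4, 2, all ≤ ⌊13/2⌋ = 6.
No neighbour of f does as well, so f is the unique centroid.

f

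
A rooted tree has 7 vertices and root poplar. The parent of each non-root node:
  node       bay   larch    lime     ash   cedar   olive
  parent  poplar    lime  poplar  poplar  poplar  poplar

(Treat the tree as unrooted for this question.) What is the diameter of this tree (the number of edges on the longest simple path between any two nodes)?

BFS from larch reaches ash last, at distance 3; BFS from ash confirms no node is farther.
Path: larch-lime-poplar-ash.

3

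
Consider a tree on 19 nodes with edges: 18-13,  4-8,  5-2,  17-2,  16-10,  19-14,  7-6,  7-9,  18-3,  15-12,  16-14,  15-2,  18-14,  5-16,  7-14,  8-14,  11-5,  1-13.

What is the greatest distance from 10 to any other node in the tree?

The node farthest from 10 is 12 (1 also at distance 5), via 10-16-5-2-15-12 — 5 edges.

5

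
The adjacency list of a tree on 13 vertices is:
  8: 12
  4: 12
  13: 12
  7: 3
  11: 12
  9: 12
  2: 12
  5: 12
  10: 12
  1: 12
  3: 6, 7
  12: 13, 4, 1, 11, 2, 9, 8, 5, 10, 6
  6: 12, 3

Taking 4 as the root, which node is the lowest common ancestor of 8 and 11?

12

Path 8→root: 8 12 4; path 11→root: 11 12 4.
First common node: 12.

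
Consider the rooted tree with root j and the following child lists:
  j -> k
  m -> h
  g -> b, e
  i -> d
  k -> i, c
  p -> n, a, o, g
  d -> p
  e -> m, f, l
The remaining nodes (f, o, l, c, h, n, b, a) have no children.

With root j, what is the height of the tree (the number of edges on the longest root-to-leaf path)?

8

The longest root-to-leaf path is j – k – i – d – p – g – e – m – h (8 edges).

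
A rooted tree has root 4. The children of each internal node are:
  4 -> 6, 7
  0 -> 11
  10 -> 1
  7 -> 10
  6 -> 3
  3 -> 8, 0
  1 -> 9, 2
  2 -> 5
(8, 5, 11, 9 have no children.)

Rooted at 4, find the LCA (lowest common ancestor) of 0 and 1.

Path 0→root: 0 3 6 4; path 1→root: 1 10 7 4.
First common node: 4.

4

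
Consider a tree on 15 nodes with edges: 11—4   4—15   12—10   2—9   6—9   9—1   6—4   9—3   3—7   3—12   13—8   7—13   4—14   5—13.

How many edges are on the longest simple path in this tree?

7

BFS from 5 reaches 14 last, at distance 7; BFS from 14 confirms no node is farther.
Path: 5-13-7-3-9-6-4-14.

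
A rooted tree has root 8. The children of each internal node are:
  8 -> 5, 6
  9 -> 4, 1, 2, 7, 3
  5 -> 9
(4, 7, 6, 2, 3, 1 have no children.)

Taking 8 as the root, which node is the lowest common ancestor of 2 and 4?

9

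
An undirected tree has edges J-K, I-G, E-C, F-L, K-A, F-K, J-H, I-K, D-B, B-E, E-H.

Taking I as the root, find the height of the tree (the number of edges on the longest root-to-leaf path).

6

D sits deepest: I-K-J-H-E-B-D — 6 edges from the root.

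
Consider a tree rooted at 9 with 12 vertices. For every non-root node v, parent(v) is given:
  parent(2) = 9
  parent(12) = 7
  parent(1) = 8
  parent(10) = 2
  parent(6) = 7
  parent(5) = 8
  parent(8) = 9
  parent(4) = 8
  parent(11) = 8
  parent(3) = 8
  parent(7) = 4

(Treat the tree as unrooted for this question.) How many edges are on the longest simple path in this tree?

BFS from 10 reaches 6 last, at distance 6; BFS from 6 confirms no node is farther.
Path: 10 - 2 - 9 - 8 - 4 - 7 - 6.

6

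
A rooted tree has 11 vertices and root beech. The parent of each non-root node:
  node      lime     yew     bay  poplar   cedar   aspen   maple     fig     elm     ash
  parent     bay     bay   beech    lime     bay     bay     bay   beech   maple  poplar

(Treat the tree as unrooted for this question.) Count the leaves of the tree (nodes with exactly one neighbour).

6

Degree-1 nodes: ash, aspen, cedar, elm, fig, yew — 6 of them.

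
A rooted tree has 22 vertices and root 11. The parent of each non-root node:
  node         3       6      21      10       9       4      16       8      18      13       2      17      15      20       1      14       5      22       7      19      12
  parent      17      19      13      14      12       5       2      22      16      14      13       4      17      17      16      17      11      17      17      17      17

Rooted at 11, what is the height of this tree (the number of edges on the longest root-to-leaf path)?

8

18 sits deepest: 11–5–4–17–14–13–2–16–18 — 8 edges from the root.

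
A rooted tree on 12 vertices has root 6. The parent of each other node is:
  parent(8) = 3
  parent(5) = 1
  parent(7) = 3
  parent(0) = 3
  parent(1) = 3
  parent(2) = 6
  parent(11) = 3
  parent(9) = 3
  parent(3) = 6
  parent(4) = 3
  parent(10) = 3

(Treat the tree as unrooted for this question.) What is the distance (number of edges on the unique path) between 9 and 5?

The path is 9–3–1–5, which has 3 edges.

3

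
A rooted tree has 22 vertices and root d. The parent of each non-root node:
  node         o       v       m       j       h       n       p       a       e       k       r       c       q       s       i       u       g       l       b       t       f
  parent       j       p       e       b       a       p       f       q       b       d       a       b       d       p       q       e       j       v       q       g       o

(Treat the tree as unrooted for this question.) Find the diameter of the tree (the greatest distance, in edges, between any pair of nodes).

Starting from l, a farthest node is k at distance 9.
One longest path: l – v – p – f – o – j – b – q – d – k.
So the diameter is 9.

9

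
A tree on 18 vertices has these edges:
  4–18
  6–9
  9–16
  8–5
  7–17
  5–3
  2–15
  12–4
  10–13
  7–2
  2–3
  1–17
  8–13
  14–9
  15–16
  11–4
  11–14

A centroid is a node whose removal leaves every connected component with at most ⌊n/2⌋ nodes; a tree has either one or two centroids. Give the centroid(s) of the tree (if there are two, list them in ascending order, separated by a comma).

2, 15

Removing 15 splits the tree into components of sizes 9, 8; the largest is 9 ≤ ⌊18/2⌋ = 9.
Its neighbour 2 also leaves a largest component of size 9, so both are centroids.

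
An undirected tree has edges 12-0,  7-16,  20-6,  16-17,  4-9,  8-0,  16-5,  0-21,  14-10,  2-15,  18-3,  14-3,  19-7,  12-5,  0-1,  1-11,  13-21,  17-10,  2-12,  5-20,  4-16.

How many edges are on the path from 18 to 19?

The path is 18 – 3 – 14 – 10 – 17 – 16 – 7 – 19, which has 7 edges.

7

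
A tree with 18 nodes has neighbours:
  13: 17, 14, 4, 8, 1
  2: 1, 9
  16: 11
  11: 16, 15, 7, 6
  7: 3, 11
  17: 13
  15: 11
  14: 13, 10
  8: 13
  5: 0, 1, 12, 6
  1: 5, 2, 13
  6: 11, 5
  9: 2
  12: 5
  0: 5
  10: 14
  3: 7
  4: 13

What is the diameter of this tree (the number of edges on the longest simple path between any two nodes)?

A longest path is 3–7–11–6–5–1–13–14–10, with 8 edges.

8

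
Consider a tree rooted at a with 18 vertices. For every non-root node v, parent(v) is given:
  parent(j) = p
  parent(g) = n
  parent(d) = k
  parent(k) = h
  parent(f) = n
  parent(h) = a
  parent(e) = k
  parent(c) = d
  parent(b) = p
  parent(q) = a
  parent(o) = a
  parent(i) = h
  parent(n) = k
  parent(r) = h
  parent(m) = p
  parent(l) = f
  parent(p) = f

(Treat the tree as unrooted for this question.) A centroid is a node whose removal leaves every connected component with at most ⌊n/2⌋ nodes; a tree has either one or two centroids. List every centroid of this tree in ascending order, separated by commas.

Removing k splits the tree into components of sizes 8, 6, 2, 1; the largest is 8 ≤ ⌊18/2⌋ = 9.
Every other node leaves some component of size > 9, so the centroid is unique.

k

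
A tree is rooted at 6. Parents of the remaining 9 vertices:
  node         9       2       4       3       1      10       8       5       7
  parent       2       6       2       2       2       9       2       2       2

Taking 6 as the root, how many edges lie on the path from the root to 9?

6 – 2 – 9 — 2 edges.

2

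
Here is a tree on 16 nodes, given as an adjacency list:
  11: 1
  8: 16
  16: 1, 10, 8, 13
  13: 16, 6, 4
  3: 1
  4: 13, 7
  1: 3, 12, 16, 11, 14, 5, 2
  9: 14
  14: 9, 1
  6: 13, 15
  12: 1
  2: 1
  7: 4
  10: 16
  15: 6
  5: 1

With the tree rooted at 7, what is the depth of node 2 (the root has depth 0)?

5

Path from 7 to 2: 7 → 4 → 13 → 16 → 1 → 2, which has 5 edges.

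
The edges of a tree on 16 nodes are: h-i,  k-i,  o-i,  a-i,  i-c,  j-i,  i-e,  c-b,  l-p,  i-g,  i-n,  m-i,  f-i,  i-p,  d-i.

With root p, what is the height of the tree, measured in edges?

A deepest node is b, reached by p → i → c → b.
That path has 3 edges, so the height is 3.

3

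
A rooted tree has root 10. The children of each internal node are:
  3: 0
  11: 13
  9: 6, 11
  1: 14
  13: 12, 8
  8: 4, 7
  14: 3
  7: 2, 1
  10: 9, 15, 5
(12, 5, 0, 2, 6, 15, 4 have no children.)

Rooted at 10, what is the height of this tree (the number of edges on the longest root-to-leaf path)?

0 sits deepest: 10–9–11–13–8–7–1–14–3–0 — 9 edges from the root.

9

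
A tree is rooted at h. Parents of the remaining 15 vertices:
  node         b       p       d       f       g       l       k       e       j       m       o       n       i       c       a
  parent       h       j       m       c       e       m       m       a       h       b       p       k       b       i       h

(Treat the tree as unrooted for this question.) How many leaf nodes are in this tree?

6

Exactly 6 nodes have a single neighbour: d, f, g, l, n, o.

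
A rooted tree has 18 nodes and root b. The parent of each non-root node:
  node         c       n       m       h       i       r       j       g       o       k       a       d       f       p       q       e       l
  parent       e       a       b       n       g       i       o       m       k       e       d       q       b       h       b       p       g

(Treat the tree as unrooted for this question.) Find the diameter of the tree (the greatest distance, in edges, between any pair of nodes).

A longest path is j–o–k–e–p–h–n–a–d–q–b–m–g–i–r, with 14 edges.

14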